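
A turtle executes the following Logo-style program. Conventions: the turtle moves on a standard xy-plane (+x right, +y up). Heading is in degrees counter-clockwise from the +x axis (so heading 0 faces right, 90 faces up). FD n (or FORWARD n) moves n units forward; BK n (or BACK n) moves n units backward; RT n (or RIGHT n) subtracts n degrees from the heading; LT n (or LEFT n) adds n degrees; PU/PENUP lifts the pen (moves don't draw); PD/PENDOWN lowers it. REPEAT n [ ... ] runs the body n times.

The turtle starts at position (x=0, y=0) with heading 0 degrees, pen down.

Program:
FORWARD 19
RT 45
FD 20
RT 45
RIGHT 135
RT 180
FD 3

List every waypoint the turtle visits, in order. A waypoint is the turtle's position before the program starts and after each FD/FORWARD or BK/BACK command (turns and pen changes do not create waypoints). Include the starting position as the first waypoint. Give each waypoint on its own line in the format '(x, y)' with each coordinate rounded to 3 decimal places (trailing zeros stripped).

Answer: (0, 0)
(19, 0)
(33.142, -14.142)
(35.263, -16.263)

Derivation:
Executing turtle program step by step:
Start: pos=(0,0), heading=0, pen down
FD 19: (0,0) -> (19,0) [heading=0, draw]
RT 45: heading 0 -> 315
FD 20: (19,0) -> (33.142,-14.142) [heading=315, draw]
RT 45: heading 315 -> 270
RT 135: heading 270 -> 135
RT 180: heading 135 -> 315
FD 3: (33.142,-14.142) -> (35.263,-16.263) [heading=315, draw]
Final: pos=(35.263,-16.263), heading=315, 3 segment(s) drawn
Waypoints (4 total):
(0, 0)
(19, 0)
(33.142, -14.142)
(35.263, -16.263)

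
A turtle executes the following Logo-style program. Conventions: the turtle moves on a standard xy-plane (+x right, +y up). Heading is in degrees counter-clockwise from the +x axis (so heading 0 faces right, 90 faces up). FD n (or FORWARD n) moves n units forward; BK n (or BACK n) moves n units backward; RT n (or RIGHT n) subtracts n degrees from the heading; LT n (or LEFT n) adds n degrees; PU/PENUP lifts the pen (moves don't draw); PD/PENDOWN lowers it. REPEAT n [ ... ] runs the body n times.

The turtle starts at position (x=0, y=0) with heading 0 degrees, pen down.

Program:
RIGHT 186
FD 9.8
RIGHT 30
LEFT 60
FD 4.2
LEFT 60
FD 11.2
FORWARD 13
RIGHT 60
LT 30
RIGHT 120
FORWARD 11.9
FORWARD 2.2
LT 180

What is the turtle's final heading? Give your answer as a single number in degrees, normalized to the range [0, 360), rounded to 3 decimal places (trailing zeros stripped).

Executing turtle program step by step:
Start: pos=(0,0), heading=0, pen down
RT 186: heading 0 -> 174
FD 9.8: (0,0) -> (-9.746,1.024) [heading=174, draw]
RT 30: heading 174 -> 144
LT 60: heading 144 -> 204
FD 4.2: (-9.746,1.024) -> (-13.583,-0.684) [heading=204, draw]
LT 60: heading 204 -> 264
FD 11.2: (-13.583,-0.684) -> (-14.754,-11.823) [heading=264, draw]
FD 13: (-14.754,-11.823) -> (-16.113,-24.751) [heading=264, draw]
RT 60: heading 264 -> 204
LT 30: heading 204 -> 234
RT 120: heading 234 -> 114
FD 11.9: (-16.113,-24.751) -> (-20.953,-13.88) [heading=114, draw]
FD 2.2: (-20.953,-13.88) -> (-21.848,-11.87) [heading=114, draw]
LT 180: heading 114 -> 294
Final: pos=(-21.848,-11.87), heading=294, 6 segment(s) drawn

Answer: 294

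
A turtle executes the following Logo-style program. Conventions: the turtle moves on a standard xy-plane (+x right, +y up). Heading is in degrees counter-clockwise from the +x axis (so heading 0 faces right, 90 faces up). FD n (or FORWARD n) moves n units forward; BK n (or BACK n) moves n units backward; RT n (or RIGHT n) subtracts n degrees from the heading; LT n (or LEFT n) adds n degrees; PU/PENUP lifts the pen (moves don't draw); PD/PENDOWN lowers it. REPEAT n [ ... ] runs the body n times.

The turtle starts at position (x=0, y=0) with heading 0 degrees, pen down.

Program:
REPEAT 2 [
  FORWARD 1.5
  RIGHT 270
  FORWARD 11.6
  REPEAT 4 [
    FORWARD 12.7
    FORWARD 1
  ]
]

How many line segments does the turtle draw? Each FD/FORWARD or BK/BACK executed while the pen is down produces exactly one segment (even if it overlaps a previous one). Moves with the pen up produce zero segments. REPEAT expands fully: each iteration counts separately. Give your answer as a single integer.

Answer: 20

Derivation:
Executing turtle program step by step:
Start: pos=(0,0), heading=0, pen down
REPEAT 2 [
  -- iteration 1/2 --
  FD 1.5: (0,0) -> (1.5,0) [heading=0, draw]
  RT 270: heading 0 -> 90
  FD 11.6: (1.5,0) -> (1.5,11.6) [heading=90, draw]
  REPEAT 4 [
    -- iteration 1/4 --
    FD 12.7: (1.5,11.6) -> (1.5,24.3) [heading=90, draw]
    FD 1: (1.5,24.3) -> (1.5,25.3) [heading=90, draw]
    -- iteration 2/4 --
    FD 12.7: (1.5,25.3) -> (1.5,38) [heading=90, draw]
    FD 1: (1.5,38) -> (1.5,39) [heading=90, draw]
    -- iteration 3/4 --
    FD 12.7: (1.5,39) -> (1.5,51.7) [heading=90, draw]
    FD 1: (1.5,51.7) -> (1.5,52.7) [heading=90, draw]
    -- iteration 4/4 --
    FD 12.7: (1.5,52.7) -> (1.5,65.4) [heading=90, draw]
    FD 1: (1.5,65.4) -> (1.5,66.4) [heading=90, draw]
  ]
  -- iteration 2/2 --
  FD 1.5: (1.5,66.4) -> (1.5,67.9) [heading=90, draw]
  RT 270: heading 90 -> 180
  FD 11.6: (1.5,67.9) -> (-10.1,67.9) [heading=180, draw]
  REPEAT 4 [
    -- iteration 1/4 --
    FD 12.7: (-10.1,67.9) -> (-22.8,67.9) [heading=180, draw]
    FD 1: (-22.8,67.9) -> (-23.8,67.9) [heading=180, draw]
    -- iteration 2/4 --
    FD 12.7: (-23.8,67.9) -> (-36.5,67.9) [heading=180, draw]
    FD 1: (-36.5,67.9) -> (-37.5,67.9) [heading=180, draw]
    -- iteration 3/4 --
    FD 12.7: (-37.5,67.9) -> (-50.2,67.9) [heading=180, draw]
    FD 1: (-50.2,67.9) -> (-51.2,67.9) [heading=180, draw]
    -- iteration 4/4 --
    FD 12.7: (-51.2,67.9) -> (-63.9,67.9) [heading=180, draw]
    FD 1: (-63.9,67.9) -> (-64.9,67.9) [heading=180, draw]
  ]
]
Final: pos=(-64.9,67.9), heading=180, 20 segment(s) drawn
Segments drawn: 20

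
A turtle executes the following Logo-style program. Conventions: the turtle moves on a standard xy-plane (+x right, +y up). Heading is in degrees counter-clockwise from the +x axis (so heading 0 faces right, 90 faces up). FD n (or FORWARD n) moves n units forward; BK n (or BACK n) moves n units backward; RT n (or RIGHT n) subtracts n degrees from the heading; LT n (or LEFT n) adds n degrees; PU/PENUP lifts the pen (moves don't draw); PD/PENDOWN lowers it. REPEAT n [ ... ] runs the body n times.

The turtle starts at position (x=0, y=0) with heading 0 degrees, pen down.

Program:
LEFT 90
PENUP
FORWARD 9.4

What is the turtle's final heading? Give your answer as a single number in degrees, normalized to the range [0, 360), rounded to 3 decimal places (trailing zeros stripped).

Answer: 90

Derivation:
Executing turtle program step by step:
Start: pos=(0,0), heading=0, pen down
LT 90: heading 0 -> 90
PU: pen up
FD 9.4: (0,0) -> (0,9.4) [heading=90, move]
Final: pos=(0,9.4), heading=90, 0 segment(s) drawn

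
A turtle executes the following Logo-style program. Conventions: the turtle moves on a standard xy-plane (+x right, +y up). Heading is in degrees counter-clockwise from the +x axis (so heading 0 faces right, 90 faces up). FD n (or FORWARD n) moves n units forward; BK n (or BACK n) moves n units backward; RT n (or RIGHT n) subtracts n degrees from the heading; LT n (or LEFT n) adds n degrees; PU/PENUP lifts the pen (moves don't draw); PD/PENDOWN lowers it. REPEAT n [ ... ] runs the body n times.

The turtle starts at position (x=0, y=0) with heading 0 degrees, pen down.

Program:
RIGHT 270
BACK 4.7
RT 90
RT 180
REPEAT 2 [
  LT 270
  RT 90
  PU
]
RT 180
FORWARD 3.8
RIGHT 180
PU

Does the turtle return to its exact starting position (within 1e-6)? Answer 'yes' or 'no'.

Executing turtle program step by step:
Start: pos=(0,0), heading=0, pen down
RT 270: heading 0 -> 90
BK 4.7: (0,0) -> (0,-4.7) [heading=90, draw]
RT 90: heading 90 -> 0
RT 180: heading 0 -> 180
REPEAT 2 [
  -- iteration 1/2 --
  LT 270: heading 180 -> 90
  RT 90: heading 90 -> 0
  PU: pen up
  -- iteration 2/2 --
  LT 270: heading 0 -> 270
  RT 90: heading 270 -> 180
  PU: pen up
]
RT 180: heading 180 -> 0
FD 3.8: (0,-4.7) -> (3.8,-4.7) [heading=0, move]
RT 180: heading 0 -> 180
PU: pen up
Final: pos=(3.8,-4.7), heading=180, 1 segment(s) drawn

Start position: (0, 0)
Final position: (3.8, -4.7)
Distance = 6.044; >= 1e-6 -> NOT closed

Answer: no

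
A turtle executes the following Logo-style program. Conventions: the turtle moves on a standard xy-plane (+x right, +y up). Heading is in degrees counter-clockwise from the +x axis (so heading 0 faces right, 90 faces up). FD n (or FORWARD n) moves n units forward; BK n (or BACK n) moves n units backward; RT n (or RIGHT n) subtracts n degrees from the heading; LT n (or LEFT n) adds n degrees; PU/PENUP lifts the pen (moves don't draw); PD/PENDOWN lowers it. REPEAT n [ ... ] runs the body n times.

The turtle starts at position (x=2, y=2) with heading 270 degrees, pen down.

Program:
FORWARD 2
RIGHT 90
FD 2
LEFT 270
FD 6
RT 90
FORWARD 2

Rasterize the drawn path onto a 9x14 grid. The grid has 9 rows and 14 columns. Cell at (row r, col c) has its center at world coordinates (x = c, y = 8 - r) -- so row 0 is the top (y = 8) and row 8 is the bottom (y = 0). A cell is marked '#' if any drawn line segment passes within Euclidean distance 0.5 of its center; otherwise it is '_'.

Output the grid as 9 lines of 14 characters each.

Answer: ______________
______________
###___________
#_____________
#_____________
#_____________
#_#___________
#_#___________
###___________

Derivation:
Segment 0: (2,2) -> (2,0)
Segment 1: (2,0) -> (-0,0)
Segment 2: (-0,0) -> (0,6)
Segment 3: (0,6) -> (2,6)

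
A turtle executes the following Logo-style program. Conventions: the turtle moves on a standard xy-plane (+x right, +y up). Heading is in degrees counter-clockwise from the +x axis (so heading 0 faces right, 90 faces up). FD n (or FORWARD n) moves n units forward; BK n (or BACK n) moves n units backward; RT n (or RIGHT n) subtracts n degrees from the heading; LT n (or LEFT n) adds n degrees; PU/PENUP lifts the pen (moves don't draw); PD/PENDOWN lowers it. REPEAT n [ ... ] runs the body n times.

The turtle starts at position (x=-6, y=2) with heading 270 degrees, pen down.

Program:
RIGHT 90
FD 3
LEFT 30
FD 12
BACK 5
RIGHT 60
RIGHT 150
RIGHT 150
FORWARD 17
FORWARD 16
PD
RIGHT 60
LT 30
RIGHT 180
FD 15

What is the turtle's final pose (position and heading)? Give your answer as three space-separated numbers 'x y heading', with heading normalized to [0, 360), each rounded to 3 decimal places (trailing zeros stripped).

Executing turtle program step by step:
Start: pos=(-6,2), heading=270, pen down
RT 90: heading 270 -> 180
FD 3: (-6,2) -> (-9,2) [heading=180, draw]
LT 30: heading 180 -> 210
FD 12: (-9,2) -> (-19.392,-4) [heading=210, draw]
BK 5: (-19.392,-4) -> (-15.062,-1.5) [heading=210, draw]
RT 60: heading 210 -> 150
RT 150: heading 150 -> 0
RT 150: heading 0 -> 210
FD 17: (-15.062,-1.5) -> (-29.785,-10) [heading=210, draw]
FD 16: (-29.785,-10) -> (-43.641,-18) [heading=210, draw]
PD: pen down
RT 60: heading 210 -> 150
LT 30: heading 150 -> 180
RT 180: heading 180 -> 0
FD 15: (-43.641,-18) -> (-28.641,-18) [heading=0, draw]
Final: pos=(-28.641,-18), heading=0, 6 segment(s) drawn

Answer: -28.641 -18 0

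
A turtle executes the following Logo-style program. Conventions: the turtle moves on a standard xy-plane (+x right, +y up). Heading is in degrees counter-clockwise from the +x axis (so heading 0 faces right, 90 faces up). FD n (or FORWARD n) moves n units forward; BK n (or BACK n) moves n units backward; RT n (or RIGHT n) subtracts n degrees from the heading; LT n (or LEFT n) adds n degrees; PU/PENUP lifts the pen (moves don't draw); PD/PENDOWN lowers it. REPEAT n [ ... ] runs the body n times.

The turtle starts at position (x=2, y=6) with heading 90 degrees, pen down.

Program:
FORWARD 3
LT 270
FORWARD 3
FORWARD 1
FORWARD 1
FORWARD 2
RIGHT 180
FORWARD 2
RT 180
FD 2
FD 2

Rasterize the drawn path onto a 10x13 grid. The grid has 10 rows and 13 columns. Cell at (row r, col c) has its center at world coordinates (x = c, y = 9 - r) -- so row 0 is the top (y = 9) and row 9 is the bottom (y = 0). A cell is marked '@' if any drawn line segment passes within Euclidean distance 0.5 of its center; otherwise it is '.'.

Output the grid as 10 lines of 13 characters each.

Answer: ..@@@@@@@@@@.
..@..........
..@..........
..@..........
.............
.............
.............
.............
.............
.............

Derivation:
Segment 0: (2,6) -> (2,9)
Segment 1: (2,9) -> (5,9)
Segment 2: (5,9) -> (6,9)
Segment 3: (6,9) -> (7,9)
Segment 4: (7,9) -> (9,9)
Segment 5: (9,9) -> (7,9)
Segment 6: (7,9) -> (9,9)
Segment 7: (9,9) -> (11,9)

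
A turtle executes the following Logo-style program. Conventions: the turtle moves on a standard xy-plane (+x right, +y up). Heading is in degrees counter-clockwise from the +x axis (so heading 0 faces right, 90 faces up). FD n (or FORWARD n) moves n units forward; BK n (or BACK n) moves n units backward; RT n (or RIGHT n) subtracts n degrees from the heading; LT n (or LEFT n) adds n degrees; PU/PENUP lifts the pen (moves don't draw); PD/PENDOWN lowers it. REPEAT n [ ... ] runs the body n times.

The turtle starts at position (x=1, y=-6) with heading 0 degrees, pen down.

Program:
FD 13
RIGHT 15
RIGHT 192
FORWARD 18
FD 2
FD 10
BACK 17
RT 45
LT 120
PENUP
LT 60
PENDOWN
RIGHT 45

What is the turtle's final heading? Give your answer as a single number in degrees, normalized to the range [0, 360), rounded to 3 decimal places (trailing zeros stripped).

Executing turtle program step by step:
Start: pos=(1,-6), heading=0, pen down
FD 13: (1,-6) -> (14,-6) [heading=0, draw]
RT 15: heading 0 -> 345
RT 192: heading 345 -> 153
FD 18: (14,-6) -> (-2.038,2.172) [heading=153, draw]
FD 2: (-2.038,2.172) -> (-3.82,3.08) [heading=153, draw]
FD 10: (-3.82,3.08) -> (-12.73,7.62) [heading=153, draw]
BK 17: (-12.73,7.62) -> (2.417,-0.098) [heading=153, draw]
RT 45: heading 153 -> 108
LT 120: heading 108 -> 228
PU: pen up
LT 60: heading 228 -> 288
PD: pen down
RT 45: heading 288 -> 243
Final: pos=(2.417,-0.098), heading=243, 5 segment(s) drawn

Answer: 243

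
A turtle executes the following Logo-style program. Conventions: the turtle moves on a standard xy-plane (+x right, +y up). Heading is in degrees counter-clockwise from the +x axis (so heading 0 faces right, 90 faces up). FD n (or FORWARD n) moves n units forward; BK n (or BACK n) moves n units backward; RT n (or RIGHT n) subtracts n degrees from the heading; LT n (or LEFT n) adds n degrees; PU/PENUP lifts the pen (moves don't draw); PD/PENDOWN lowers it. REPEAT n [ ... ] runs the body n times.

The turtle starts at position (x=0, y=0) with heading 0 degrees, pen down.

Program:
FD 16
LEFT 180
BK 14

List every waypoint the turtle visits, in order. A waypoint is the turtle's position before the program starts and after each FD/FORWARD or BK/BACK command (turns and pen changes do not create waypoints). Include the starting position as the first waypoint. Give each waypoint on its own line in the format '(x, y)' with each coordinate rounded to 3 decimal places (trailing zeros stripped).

Answer: (0, 0)
(16, 0)
(30, 0)

Derivation:
Executing turtle program step by step:
Start: pos=(0,0), heading=0, pen down
FD 16: (0,0) -> (16,0) [heading=0, draw]
LT 180: heading 0 -> 180
BK 14: (16,0) -> (30,0) [heading=180, draw]
Final: pos=(30,0), heading=180, 2 segment(s) drawn
Waypoints (3 total):
(0, 0)
(16, 0)
(30, 0)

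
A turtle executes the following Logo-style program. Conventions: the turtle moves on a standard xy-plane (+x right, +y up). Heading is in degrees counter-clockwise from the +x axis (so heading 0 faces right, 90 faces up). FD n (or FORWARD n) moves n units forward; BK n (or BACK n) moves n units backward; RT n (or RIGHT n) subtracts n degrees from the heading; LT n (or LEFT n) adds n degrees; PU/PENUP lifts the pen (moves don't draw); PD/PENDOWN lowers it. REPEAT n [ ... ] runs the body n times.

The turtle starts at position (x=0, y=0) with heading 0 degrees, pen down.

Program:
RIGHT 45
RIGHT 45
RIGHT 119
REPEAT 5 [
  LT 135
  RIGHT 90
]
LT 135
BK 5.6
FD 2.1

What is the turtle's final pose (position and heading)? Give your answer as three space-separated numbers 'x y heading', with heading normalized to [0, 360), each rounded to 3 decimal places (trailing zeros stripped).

Answer: 3.061 -1.697 151

Derivation:
Executing turtle program step by step:
Start: pos=(0,0), heading=0, pen down
RT 45: heading 0 -> 315
RT 45: heading 315 -> 270
RT 119: heading 270 -> 151
REPEAT 5 [
  -- iteration 1/5 --
  LT 135: heading 151 -> 286
  RT 90: heading 286 -> 196
  -- iteration 2/5 --
  LT 135: heading 196 -> 331
  RT 90: heading 331 -> 241
  -- iteration 3/5 --
  LT 135: heading 241 -> 16
  RT 90: heading 16 -> 286
  -- iteration 4/5 --
  LT 135: heading 286 -> 61
  RT 90: heading 61 -> 331
  -- iteration 5/5 --
  LT 135: heading 331 -> 106
  RT 90: heading 106 -> 16
]
LT 135: heading 16 -> 151
BK 5.6: (0,0) -> (4.898,-2.715) [heading=151, draw]
FD 2.1: (4.898,-2.715) -> (3.061,-1.697) [heading=151, draw]
Final: pos=(3.061,-1.697), heading=151, 2 segment(s) drawn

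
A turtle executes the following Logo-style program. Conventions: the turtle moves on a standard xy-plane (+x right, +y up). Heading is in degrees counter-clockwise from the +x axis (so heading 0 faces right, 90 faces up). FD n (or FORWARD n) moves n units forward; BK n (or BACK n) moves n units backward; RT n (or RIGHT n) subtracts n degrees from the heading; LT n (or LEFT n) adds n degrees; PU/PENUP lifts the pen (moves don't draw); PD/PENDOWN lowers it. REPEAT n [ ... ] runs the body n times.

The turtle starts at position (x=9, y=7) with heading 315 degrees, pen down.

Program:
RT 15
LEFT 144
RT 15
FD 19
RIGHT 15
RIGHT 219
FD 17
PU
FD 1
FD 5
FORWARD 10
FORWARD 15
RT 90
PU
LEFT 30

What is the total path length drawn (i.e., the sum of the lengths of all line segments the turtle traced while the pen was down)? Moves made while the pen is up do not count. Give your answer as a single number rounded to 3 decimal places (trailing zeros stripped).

Executing turtle program step by step:
Start: pos=(9,7), heading=315, pen down
RT 15: heading 315 -> 300
LT 144: heading 300 -> 84
RT 15: heading 84 -> 69
FD 19: (9,7) -> (15.809,24.738) [heading=69, draw]
RT 15: heading 69 -> 54
RT 219: heading 54 -> 195
FD 17: (15.809,24.738) -> (-0.612,20.338) [heading=195, draw]
PU: pen up
FD 1: (-0.612,20.338) -> (-1.578,20.079) [heading=195, move]
FD 5: (-1.578,20.079) -> (-6.407,18.785) [heading=195, move]
FD 10: (-6.407,18.785) -> (-16.067,16.197) [heading=195, move]
FD 15: (-16.067,16.197) -> (-30.555,12.315) [heading=195, move]
RT 90: heading 195 -> 105
PU: pen up
LT 30: heading 105 -> 135
Final: pos=(-30.555,12.315), heading=135, 2 segment(s) drawn

Segment lengths:
  seg 1: (9,7) -> (15.809,24.738), length = 19
  seg 2: (15.809,24.738) -> (-0.612,20.338), length = 17
Total = 36

Answer: 36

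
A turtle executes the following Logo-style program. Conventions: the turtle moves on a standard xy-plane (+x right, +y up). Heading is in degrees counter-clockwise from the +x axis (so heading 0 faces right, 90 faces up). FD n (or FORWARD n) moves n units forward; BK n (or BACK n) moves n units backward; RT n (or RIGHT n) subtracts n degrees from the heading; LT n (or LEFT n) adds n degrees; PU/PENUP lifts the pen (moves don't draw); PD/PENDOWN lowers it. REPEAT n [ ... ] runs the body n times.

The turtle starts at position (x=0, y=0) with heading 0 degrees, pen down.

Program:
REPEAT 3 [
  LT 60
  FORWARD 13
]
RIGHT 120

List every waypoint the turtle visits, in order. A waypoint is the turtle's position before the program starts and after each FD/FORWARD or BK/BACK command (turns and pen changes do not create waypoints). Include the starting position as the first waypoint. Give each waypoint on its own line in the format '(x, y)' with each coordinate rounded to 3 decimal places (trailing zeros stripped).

Executing turtle program step by step:
Start: pos=(0,0), heading=0, pen down
REPEAT 3 [
  -- iteration 1/3 --
  LT 60: heading 0 -> 60
  FD 13: (0,0) -> (6.5,11.258) [heading=60, draw]
  -- iteration 2/3 --
  LT 60: heading 60 -> 120
  FD 13: (6.5,11.258) -> (0,22.517) [heading=120, draw]
  -- iteration 3/3 --
  LT 60: heading 120 -> 180
  FD 13: (0,22.517) -> (-13,22.517) [heading=180, draw]
]
RT 120: heading 180 -> 60
Final: pos=(-13,22.517), heading=60, 3 segment(s) drawn
Waypoints (4 total):
(0, 0)
(6.5, 11.258)
(0, 22.517)
(-13, 22.517)

Answer: (0, 0)
(6.5, 11.258)
(0, 22.517)
(-13, 22.517)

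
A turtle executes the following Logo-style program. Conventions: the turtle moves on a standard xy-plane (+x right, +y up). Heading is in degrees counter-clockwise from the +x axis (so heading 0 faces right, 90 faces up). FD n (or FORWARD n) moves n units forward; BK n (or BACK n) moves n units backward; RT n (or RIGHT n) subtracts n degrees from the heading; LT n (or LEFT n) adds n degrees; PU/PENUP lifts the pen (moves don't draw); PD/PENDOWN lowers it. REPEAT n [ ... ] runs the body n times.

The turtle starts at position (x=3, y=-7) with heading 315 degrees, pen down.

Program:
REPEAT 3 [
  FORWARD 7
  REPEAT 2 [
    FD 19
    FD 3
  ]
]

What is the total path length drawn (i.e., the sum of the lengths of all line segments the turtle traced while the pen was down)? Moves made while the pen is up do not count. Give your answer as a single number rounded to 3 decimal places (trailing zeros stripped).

Executing turtle program step by step:
Start: pos=(3,-7), heading=315, pen down
REPEAT 3 [
  -- iteration 1/3 --
  FD 7: (3,-7) -> (7.95,-11.95) [heading=315, draw]
  REPEAT 2 [
    -- iteration 1/2 --
    FD 19: (7.95,-11.95) -> (21.385,-25.385) [heading=315, draw]
    FD 3: (21.385,-25.385) -> (23.506,-27.506) [heading=315, draw]
    -- iteration 2/2 --
    FD 19: (23.506,-27.506) -> (36.941,-40.941) [heading=315, draw]
    FD 3: (36.941,-40.941) -> (39.062,-43.062) [heading=315, draw]
  ]
  -- iteration 2/3 --
  FD 7: (39.062,-43.062) -> (44.012,-48.012) [heading=315, draw]
  REPEAT 2 [
    -- iteration 1/2 --
    FD 19: (44.012,-48.012) -> (57.447,-61.447) [heading=315, draw]
    FD 3: (57.447,-61.447) -> (59.569,-63.569) [heading=315, draw]
    -- iteration 2/2 --
    FD 19: (59.569,-63.569) -> (73.004,-77.004) [heading=315, draw]
    FD 3: (73.004,-77.004) -> (75.125,-79.125) [heading=315, draw]
  ]
  -- iteration 3/3 --
  FD 7: (75.125,-79.125) -> (80.075,-84.075) [heading=315, draw]
  REPEAT 2 [
    -- iteration 1/2 --
    FD 19: (80.075,-84.075) -> (93.51,-97.51) [heading=315, draw]
    FD 3: (93.51,-97.51) -> (95.631,-99.631) [heading=315, draw]
    -- iteration 2/2 --
    FD 19: (95.631,-99.631) -> (109.066,-113.066) [heading=315, draw]
    FD 3: (109.066,-113.066) -> (111.187,-115.187) [heading=315, draw]
  ]
]
Final: pos=(111.187,-115.187), heading=315, 15 segment(s) drawn

Segment lengths:
  seg 1: (3,-7) -> (7.95,-11.95), length = 7
  seg 2: (7.95,-11.95) -> (21.385,-25.385), length = 19
  seg 3: (21.385,-25.385) -> (23.506,-27.506), length = 3
  seg 4: (23.506,-27.506) -> (36.941,-40.941), length = 19
  seg 5: (36.941,-40.941) -> (39.062,-43.062), length = 3
  seg 6: (39.062,-43.062) -> (44.012,-48.012), length = 7
  seg 7: (44.012,-48.012) -> (57.447,-61.447), length = 19
  seg 8: (57.447,-61.447) -> (59.569,-63.569), length = 3
  seg 9: (59.569,-63.569) -> (73.004,-77.004), length = 19
  seg 10: (73.004,-77.004) -> (75.125,-79.125), length = 3
  seg 11: (75.125,-79.125) -> (80.075,-84.075), length = 7
  seg 12: (80.075,-84.075) -> (93.51,-97.51), length = 19
  seg 13: (93.51,-97.51) -> (95.631,-99.631), length = 3
  seg 14: (95.631,-99.631) -> (109.066,-113.066), length = 19
  seg 15: (109.066,-113.066) -> (111.187,-115.187), length = 3
Total = 153

Answer: 153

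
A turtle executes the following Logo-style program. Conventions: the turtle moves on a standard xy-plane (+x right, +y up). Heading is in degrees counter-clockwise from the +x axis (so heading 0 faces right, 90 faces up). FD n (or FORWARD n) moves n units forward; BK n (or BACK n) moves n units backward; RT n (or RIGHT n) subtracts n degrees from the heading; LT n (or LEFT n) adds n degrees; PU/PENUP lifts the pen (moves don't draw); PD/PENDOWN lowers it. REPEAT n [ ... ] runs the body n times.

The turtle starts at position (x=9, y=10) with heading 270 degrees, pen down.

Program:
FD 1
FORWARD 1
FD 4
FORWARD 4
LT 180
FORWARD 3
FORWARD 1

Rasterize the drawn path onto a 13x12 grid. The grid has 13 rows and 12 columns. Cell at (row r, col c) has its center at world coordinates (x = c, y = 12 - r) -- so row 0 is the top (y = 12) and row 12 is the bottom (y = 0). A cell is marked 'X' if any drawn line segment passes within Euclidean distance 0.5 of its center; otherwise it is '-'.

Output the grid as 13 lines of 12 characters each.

Answer: ------------
------------
---------X--
---------X--
---------X--
---------X--
---------X--
---------X--
---------X--
---------X--
---------X--
---------X--
---------X--

Derivation:
Segment 0: (9,10) -> (9,9)
Segment 1: (9,9) -> (9,8)
Segment 2: (9,8) -> (9,4)
Segment 3: (9,4) -> (9,0)
Segment 4: (9,0) -> (9,3)
Segment 5: (9,3) -> (9,4)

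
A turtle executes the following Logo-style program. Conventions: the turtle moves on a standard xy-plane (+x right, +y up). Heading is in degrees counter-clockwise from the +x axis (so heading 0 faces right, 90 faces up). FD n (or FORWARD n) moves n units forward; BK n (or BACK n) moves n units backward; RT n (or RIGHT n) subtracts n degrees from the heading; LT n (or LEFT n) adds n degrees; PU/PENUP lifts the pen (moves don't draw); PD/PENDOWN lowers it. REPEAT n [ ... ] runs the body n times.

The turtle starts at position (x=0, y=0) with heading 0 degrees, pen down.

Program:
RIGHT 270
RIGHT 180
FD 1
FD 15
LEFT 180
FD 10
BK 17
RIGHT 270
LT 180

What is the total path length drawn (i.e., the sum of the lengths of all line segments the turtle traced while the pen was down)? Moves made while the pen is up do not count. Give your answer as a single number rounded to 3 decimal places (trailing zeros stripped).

Answer: 43

Derivation:
Executing turtle program step by step:
Start: pos=(0,0), heading=0, pen down
RT 270: heading 0 -> 90
RT 180: heading 90 -> 270
FD 1: (0,0) -> (0,-1) [heading=270, draw]
FD 15: (0,-1) -> (0,-16) [heading=270, draw]
LT 180: heading 270 -> 90
FD 10: (0,-16) -> (0,-6) [heading=90, draw]
BK 17: (0,-6) -> (0,-23) [heading=90, draw]
RT 270: heading 90 -> 180
LT 180: heading 180 -> 0
Final: pos=(0,-23), heading=0, 4 segment(s) drawn

Segment lengths:
  seg 1: (0,0) -> (0,-1), length = 1
  seg 2: (0,-1) -> (0,-16), length = 15
  seg 3: (0,-16) -> (0,-6), length = 10
  seg 4: (0,-6) -> (0,-23), length = 17
Total = 43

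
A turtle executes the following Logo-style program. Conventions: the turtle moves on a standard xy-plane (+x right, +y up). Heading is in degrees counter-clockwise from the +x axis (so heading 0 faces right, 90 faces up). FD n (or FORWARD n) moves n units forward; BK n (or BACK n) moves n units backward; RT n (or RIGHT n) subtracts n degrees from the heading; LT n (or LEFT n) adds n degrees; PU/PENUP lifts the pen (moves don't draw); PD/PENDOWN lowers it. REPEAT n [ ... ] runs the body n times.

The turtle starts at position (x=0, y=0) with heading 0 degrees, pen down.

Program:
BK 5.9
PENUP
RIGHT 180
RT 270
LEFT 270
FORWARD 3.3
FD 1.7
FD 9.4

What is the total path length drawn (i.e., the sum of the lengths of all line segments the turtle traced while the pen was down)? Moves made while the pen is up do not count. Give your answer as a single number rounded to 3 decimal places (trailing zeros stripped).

Executing turtle program step by step:
Start: pos=(0,0), heading=0, pen down
BK 5.9: (0,0) -> (-5.9,0) [heading=0, draw]
PU: pen up
RT 180: heading 0 -> 180
RT 270: heading 180 -> 270
LT 270: heading 270 -> 180
FD 3.3: (-5.9,0) -> (-9.2,0) [heading=180, move]
FD 1.7: (-9.2,0) -> (-10.9,0) [heading=180, move]
FD 9.4: (-10.9,0) -> (-20.3,0) [heading=180, move]
Final: pos=(-20.3,0), heading=180, 1 segment(s) drawn

Segment lengths:
  seg 1: (0,0) -> (-5.9,0), length = 5.9
Total = 5.9

Answer: 5.9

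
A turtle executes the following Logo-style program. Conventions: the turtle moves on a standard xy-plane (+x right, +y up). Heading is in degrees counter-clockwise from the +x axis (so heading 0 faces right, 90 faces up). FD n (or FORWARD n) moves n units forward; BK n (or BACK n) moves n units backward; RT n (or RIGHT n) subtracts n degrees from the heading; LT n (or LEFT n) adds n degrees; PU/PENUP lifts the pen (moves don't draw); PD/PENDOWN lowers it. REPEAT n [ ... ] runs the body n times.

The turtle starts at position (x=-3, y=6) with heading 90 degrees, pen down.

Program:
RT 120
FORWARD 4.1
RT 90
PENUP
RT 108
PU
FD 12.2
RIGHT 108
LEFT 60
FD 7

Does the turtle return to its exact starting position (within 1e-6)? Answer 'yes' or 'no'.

Answer: no

Derivation:
Executing turtle program step by step:
Start: pos=(-3,6), heading=90, pen down
RT 120: heading 90 -> 330
FD 4.1: (-3,6) -> (0.551,3.95) [heading=330, draw]
RT 90: heading 330 -> 240
PU: pen up
RT 108: heading 240 -> 132
PU: pen up
FD 12.2: (0.551,3.95) -> (-7.613,13.016) [heading=132, move]
RT 108: heading 132 -> 24
LT 60: heading 24 -> 84
FD 7: (-7.613,13.016) -> (-6.881,19.978) [heading=84, move]
Final: pos=(-6.881,19.978), heading=84, 1 segment(s) drawn

Start position: (-3, 6)
Final position: (-6.881, 19.978)
Distance = 14.507; >= 1e-6 -> NOT closed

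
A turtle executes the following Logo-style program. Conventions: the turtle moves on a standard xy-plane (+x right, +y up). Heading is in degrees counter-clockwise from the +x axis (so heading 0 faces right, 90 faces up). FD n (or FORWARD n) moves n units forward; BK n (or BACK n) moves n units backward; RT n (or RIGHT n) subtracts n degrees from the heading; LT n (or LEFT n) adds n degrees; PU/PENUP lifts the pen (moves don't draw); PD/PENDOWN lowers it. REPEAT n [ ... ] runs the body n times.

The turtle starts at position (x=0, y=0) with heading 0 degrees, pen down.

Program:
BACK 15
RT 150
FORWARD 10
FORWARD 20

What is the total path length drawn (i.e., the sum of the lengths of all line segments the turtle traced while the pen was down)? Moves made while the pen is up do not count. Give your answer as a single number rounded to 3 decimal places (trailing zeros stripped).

Executing turtle program step by step:
Start: pos=(0,0), heading=0, pen down
BK 15: (0,0) -> (-15,0) [heading=0, draw]
RT 150: heading 0 -> 210
FD 10: (-15,0) -> (-23.66,-5) [heading=210, draw]
FD 20: (-23.66,-5) -> (-40.981,-15) [heading=210, draw]
Final: pos=(-40.981,-15), heading=210, 3 segment(s) drawn

Segment lengths:
  seg 1: (0,0) -> (-15,0), length = 15
  seg 2: (-15,0) -> (-23.66,-5), length = 10
  seg 3: (-23.66,-5) -> (-40.981,-15), length = 20
Total = 45

Answer: 45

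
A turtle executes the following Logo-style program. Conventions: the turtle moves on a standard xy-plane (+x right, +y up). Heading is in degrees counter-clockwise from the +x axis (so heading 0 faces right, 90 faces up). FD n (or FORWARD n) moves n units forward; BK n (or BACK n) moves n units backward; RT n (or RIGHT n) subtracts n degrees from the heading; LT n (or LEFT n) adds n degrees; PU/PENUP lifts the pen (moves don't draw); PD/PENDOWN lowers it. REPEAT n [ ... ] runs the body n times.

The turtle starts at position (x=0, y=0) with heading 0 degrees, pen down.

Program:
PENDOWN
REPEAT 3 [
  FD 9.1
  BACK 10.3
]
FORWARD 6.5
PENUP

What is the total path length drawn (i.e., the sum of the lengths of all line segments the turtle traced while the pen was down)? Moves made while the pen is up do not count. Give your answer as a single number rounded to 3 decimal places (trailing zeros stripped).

Answer: 64.7

Derivation:
Executing turtle program step by step:
Start: pos=(0,0), heading=0, pen down
PD: pen down
REPEAT 3 [
  -- iteration 1/3 --
  FD 9.1: (0,0) -> (9.1,0) [heading=0, draw]
  BK 10.3: (9.1,0) -> (-1.2,0) [heading=0, draw]
  -- iteration 2/3 --
  FD 9.1: (-1.2,0) -> (7.9,0) [heading=0, draw]
  BK 10.3: (7.9,0) -> (-2.4,0) [heading=0, draw]
  -- iteration 3/3 --
  FD 9.1: (-2.4,0) -> (6.7,0) [heading=0, draw]
  BK 10.3: (6.7,0) -> (-3.6,0) [heading=0, draw]
]
FD 6.5: (-3.6,0) -> (2.9,0) [heading=0, draw]
PU: pen up
Final: pos=(2.9,0), heading=0, 7 segment(s) drawn

Segment lengths:
  seg 1: (0,0) -> (9.1,0), length = 9.1
  seg 2: (9.1,0) -> (-1.2,0), length = 10.3
  seg 3: (-1.2,0) -> (7.9,0), length = 9.1
  seg 4: (7.9,0) -> (-2.4,0), length = 10.3
  seg 5: (-2.4,0) -> (6.7,0), length = 9.1
  seg 6: (6.7,0) -> (-3.6,0), length = 10.3
  seg 7: (-3.6,0) -> (2.9,0), length = 6.5
Total = 64.7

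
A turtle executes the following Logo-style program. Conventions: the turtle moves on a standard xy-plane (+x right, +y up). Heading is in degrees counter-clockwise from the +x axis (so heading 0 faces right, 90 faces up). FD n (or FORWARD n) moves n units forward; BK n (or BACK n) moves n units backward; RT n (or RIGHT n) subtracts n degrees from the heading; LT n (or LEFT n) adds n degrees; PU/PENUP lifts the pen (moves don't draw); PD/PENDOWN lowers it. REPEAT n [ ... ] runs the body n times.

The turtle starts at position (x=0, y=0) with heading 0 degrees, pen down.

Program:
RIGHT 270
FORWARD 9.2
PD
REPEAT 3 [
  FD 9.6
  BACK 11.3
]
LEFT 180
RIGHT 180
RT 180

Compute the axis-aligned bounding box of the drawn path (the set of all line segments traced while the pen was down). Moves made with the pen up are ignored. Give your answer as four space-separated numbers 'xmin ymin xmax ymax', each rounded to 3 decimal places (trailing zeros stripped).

Executing turtle program step by step:
Start: pos=(0,0), heading=0, pen down
RT 270: heading 0 -> 90
FD 9.2: (0,0) -> (0,9.2) [heading=90, draw]
PD: pen down
REPEAT 3 [
  -- iteration 1/3 --
  FD 9.6: (0,9.2) -> (0,18.8) [heading=90, draw]
  BK 11.3: (0,18.8) -> (0,7.5) [heading=90, draw]
  -- iteration 2/3 --
  FD 9.6: (0,7.5) -> (0,17.1) [heading=90, draw]
  BK 11.3: (0,17.1) -> (0,5.8) [heading=90, draw]
  -- iteration 3/3 --
  FD 9.6: (0,5.8) -> (0,15.4) [heading=90, draw]
  BK 11.3: (0,15.4) -> (0,4.1) [heading=90, draw]
]
LT 180: heading 90 -> 270
RT 180: heading 270 -> 90
RT 180: heading 90 -> 270
Final: pos=(0,4.1), heading=270, 7 segment(s) drawn

Segment endpoints: x in {0, 0, 0, 0, 0, 0, 0, 0}, y in {0, 4.1, 5.8, 7.5, 9.2, 15.4, 17.1, 18.8}
xmin=0, ymin=0, xmax=0, ymax=18.8

Answer: 0 0 0 18.8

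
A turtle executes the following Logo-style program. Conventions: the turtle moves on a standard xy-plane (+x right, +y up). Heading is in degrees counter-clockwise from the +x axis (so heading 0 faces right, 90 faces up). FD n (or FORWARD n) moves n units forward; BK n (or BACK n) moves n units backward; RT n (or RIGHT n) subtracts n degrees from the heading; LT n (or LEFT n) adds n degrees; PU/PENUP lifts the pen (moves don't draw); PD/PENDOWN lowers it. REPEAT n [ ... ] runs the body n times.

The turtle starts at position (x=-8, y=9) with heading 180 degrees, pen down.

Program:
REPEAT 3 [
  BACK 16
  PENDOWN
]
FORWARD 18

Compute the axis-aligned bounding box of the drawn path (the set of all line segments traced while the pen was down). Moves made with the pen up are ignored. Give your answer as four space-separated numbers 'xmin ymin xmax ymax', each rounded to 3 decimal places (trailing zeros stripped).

Executing turtle program step by step:
Start: pos=(-8,9), heading=180, pen down
REPEAT 3 [
  -- iteration 1/3 --
  BK 16: (-8,9) -> (8,9) [heading=180, draw]
  PD: pen down
  -- iteration 2/3 --
  BK 16: (8,9) -> (24,9) [heading=180, draw]
  PD: pen down
  -- iteration 3/3 --
  BK 16: (24,9) -> (40,9) [heading=180, draw]
  PD: pen down
]
FD 18: (40,9) -> (22,9) [heading=180, draw]
Final: pos=(22,9), heading=180, 4 segment(s) drawn

Segment endpoints: x in {-8, 8, 22, 24, 40}, y in {9, 9, 9, 9}
xmin=-8, ymin=9, xmax=40, ymax=9

Answer: -8 9 40 9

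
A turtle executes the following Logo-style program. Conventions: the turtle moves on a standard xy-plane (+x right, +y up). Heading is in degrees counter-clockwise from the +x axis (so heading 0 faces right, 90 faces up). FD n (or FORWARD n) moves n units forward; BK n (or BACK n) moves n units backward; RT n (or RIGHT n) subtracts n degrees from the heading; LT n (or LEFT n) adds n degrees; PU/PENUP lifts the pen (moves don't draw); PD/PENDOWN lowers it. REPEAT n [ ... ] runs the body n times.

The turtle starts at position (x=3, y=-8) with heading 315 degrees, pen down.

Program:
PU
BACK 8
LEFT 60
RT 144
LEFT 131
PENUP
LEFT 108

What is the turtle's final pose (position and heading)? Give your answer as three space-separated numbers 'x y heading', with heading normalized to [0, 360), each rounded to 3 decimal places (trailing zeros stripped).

Executing turtle program step by step:
Start: pos=(3,-8), heading=315, pen down
PU: pen up
BK 8: (3,-8) -> (-2.657,-2.343) [heading=315, move]
LT 60: heading 315 -> 15
RT 144: heading 15 -> 231
LT 131: heading 231 -> 2
PU: pen up
LT 108: heading 2 -> 110
Final: pos=(-2.657,-2.343), heading=110, 0 segment(s) drawn

Answer: -2.657 -2.343 110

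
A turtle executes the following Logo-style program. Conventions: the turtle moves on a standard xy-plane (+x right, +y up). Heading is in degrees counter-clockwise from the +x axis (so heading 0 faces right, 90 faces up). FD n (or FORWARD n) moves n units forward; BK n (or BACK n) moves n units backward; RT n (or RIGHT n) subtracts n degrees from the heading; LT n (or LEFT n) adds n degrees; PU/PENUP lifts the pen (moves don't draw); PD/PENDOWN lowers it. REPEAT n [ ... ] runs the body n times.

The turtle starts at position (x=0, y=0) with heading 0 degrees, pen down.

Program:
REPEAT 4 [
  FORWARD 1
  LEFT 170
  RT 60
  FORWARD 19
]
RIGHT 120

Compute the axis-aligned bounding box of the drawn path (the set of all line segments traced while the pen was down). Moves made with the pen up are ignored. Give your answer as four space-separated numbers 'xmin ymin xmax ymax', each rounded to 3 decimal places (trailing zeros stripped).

Executing turtle program step by step:
Start: pos=(0,0), heading=0, pen down
REPEAT 4 [
  -- iteration 1/4 --
  FD 1: (0,0) -> (1,0) [heading=0, draw]
  LT 170: heading 0 -> 170
  RT 60: heading 170 -> 110
  FD 19: (1,0) -> (-5.498,17.854) [heading=110, draw]
  -- iteration 2/4 --
  FD 1: (-5.498,17.854) -> (-5.84,18.794) [heading=110, draw]
  LT 170: heading 110 -> 280
  RT 60: heading 280 -> 220
  FD 19: (-5.84,18.794) -> (-20.395,6.581) [heading=220, draw]
  -- iteration 3/4 --
  FD 1: (-20.395,6.581) -> (-21.161,5.938) [heading=220, draw]
  LT 170: heading 220 -> 30
  RT 60: heading 30 -> 330
  FD 19: (-21.161,5.938) -> (-4.707,-3.562) [heading=330, draw]
  -- iteration 4/4 --
  FD 1: (-4.707,-3.562) -> (-3.841,-4.062) [heading=330, draw]
  LT 170: heading 330 -> 140
  RT 60: heading 140 -> 80
  FD 19: (-3.841,-4.062) -> (-0.541,14.649) [heading=80, draw]
]
RT 120: heading 80 -> 320
Final: pos=(-0.541,14.649), heading=320, 8 segment(s) drawn

Segment endpoints: x in {-21.161, -20.395, -5.84, -5.498, -4.707, -3.841, -0.541, 0, 1}, y in {-4.062, -3.562, 0, 5.938, 6.581, 14.649, 17.854, 18.794}
xmin=-21.161, ymin=-4.062, xmax=1, ymax=18.794

Answer: -21.161 -4.062 1 18.794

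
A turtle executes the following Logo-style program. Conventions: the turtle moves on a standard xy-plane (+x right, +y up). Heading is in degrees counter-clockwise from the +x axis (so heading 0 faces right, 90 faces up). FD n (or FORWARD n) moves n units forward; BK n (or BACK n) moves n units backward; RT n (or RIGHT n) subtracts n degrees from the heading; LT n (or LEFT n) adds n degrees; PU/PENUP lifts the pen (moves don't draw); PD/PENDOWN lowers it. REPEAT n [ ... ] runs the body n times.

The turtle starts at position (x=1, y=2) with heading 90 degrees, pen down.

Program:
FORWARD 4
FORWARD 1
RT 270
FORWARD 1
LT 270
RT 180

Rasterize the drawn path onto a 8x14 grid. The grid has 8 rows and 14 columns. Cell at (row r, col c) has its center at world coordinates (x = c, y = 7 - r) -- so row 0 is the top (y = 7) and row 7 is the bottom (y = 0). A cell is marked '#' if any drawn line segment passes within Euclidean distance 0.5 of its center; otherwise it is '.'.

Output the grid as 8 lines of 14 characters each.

Answer: ##............
.#............
.#............
.#............
.#............
.#............
..............
..............

Derivation:
Segment 0: (1,2) -> (1,6)
Segment 1: (1,6) -> (1,7)
Segment 2: (1,7) -> (0,7)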